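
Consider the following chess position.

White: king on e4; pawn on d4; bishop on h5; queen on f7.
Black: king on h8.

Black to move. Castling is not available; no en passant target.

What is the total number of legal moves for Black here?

0

Black to move; king on h8.
In check: no.
Legal moves: none.
Count: 0.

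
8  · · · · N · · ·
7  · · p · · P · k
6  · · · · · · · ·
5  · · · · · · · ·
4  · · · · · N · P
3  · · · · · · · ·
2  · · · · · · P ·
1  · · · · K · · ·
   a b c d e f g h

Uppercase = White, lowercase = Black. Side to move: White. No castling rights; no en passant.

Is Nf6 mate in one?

no

After Nf6: black king on h7; in check: yes, from the white knight on f6.
Black has 3 legal replies: Kh8, Kg7, Kh6.
In check but a legal move exists → not checkmate.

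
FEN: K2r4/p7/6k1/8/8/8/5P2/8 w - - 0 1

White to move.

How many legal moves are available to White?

2

White to move; king on a8.
In check: yes, from the black rook on d8.
Legal moves: Kb7, Kxa7.
Count: 2.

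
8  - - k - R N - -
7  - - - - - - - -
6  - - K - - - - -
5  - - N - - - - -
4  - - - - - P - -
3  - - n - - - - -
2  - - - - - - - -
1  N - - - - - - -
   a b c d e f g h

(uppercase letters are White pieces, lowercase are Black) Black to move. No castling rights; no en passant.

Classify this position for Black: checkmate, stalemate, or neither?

Black to move; black king on c8.
In check: yes, from the white rook on e8.
King squares — b7: attacked by Nc5; c7: attacked by Kc6; d7: attacked by Nc5; b8: attacked by Re8; d8: attacked by Re8.
Legal moves for Black: none.
In check with no legal moves → checkmate.

checkmate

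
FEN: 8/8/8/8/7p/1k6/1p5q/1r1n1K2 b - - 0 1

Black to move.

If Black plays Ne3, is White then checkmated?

yes

After Ne3: white king on f1; in check: yes, from the black rook on b1 and the black knight on e3.
King squares — e1: attacked by Rb1; g1: attacked by Rb1; e2: attacked by Qh2; f2: attacked by Qh2; g2: attacked by Qh2.
White has no legal moves → checkmate.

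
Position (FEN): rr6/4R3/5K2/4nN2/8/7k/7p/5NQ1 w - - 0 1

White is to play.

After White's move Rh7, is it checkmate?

yes

After Rh7: black king on h3; in check: yes, from the white rook on h7.
King squares — g2: attacked by Qg1; h2: own pawn; g3: attacked by Nf1; g4: attacked by Qg1; h4: attacked by Nf5.
Black has no legal moves → checkmate.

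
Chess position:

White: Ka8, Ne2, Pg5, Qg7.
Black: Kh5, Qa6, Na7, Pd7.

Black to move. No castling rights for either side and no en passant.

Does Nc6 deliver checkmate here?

After Nc6: white king on a8; in check: yes, from the black queen on a6.
King squares — a7: attacked by Qa6; b7: attacked by Qa6; b8: attacked by Nc6.
White has no legal moves → checkmate.

yes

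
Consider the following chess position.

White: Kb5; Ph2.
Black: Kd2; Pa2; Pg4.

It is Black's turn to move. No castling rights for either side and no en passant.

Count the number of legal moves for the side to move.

Black to move; king on d2.
In check: no.
Legal moves: Ke3, Kd3, Kc3, Ke2, Kc2, Ke1, Kd1, Kc1, g3, a1=Q, a1=R, a1=B, a1=N.
Count: 13.

13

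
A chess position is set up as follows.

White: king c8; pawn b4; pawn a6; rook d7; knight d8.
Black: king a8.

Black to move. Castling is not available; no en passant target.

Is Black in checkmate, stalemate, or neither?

Black to move; black king on a8.
In check: no.
King squares — a7: attacked by Rd7; b7: attacked by Pa6; b8: attacked by Kc8.
Legal moves for Black: none.
Not in check and no legal moves → stalemate.

stalemate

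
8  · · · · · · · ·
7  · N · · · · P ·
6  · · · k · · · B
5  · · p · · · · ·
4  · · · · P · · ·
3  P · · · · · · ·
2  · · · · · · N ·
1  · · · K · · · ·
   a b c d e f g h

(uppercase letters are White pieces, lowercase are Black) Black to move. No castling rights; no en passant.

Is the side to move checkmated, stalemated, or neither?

neither

Black to move; black king on d6.
In check: yes, from the white knight on b7.
King squares — c5: own pawn; d5: attacked by Pe4; e5: available; c6: available; e6: available; c7: available; d7: available; e7: available.
Legal moves for Black: Ke7, Kd7, Kc7, Ke6, Kc6, Ke5.
Black is in check but has 6 legal moves → neither.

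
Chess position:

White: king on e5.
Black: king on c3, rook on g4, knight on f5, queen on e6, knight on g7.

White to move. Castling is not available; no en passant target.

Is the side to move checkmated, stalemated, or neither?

checkmate

White to move; white king on e5.
In check: yes, from the black queen on e6.
King squares — d4: attacked by Kc3; e4: attacked by Rg4; f4: attacked by Rg4; d5: attacked by Qe6; f5: attacked by Qe6; d6: attacked by Nf5; e6: attacked by Ng7; f6: attacked by Qe6.
Legal moves for White: none.
In check with no legal moves → checkmate.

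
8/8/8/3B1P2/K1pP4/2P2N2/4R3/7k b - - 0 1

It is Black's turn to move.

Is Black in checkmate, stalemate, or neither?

Black to move; black king on h1.
In check: no.
King squares — g1: attacked by Nf3; g2: attacked by Re2; h2: attacked by Re2.
Legal moves for Black: none.
Not in check and no legal moves → stalemate.

stalemate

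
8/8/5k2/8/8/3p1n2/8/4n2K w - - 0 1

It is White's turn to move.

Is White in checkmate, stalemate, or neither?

White to move; white king on h1.
In check: no.
King squares — g1: attacked by Nf3; g2: attacked by Ne1; h2: attacked by Nf3.
Legal moves for White: none.
Not in check and no legal moves → stalemate.

stalemate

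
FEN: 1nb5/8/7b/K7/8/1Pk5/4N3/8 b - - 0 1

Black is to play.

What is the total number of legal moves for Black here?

5

Black to move; king on c3.
In check: yes, from the white knight on e2.
Legal moves: Kd3, Kxb3, Kd2, Kc2, Kb2.
Count: 5.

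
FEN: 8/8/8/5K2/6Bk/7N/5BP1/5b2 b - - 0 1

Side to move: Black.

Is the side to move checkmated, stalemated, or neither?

Black to move; black king on h4.
In check: yes, from the white bishop on f2.
King squares — g3: attacked by Bf2; h3: attacked by Pg2; g4: attacked by Kf5; g5: attacked by Nh3; h5: attacked by Bg4.
Legal moves for Black: none.
In check with no legal moves → checkmate.

checkmate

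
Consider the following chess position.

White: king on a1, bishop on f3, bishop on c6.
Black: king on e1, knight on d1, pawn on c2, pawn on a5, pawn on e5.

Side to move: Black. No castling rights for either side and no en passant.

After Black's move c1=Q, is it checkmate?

no

After c1=Q: white king on a1; in check: yes, from the black queen on c1.
White has 1 legal reply: Ka2.
In check but a legal move exists → not checkmate.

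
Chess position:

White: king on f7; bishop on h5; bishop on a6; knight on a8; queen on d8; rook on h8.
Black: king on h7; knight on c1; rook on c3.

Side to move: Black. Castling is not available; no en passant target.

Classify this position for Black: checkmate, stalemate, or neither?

checkmate

Black to move; black king on h7.
In check: yes, from the white rook on h8.
King squares — g6: attacked by Bh5; h6: attacked by Rh8; g7: attacked by Kf7; g8: attacked by Kf7; h8: attacked by Qd8.
Legal moves for Black: none.
In check with no legal moves → checkmate.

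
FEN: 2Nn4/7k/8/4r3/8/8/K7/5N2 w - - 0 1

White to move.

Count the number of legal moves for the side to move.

White to move; king on a2.
In check: no.
Legal moves: Ne7, Na7, Nd6, Nb6, Kb3, Ka3, Kb2, Kb1, Ka1, Ng3, Ne3, Nh2, Nd2.
Count: 13.

13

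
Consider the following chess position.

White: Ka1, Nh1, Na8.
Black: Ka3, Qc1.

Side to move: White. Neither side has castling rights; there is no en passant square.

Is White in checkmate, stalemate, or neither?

checkmate

White to move; white king on a1.
In check: yes, from the black queen on c1.
King squares — b1: attacked by Qc1; a2: attacked by Ka3; b2: attacked by Qc1.
Legal moves for White: none.
In check with no legal moves → checkmate.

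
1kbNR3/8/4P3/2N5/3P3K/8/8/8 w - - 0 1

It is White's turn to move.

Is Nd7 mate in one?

After Nd7: black king on b8; in check: yes, from the white knight on d7.
Black has 4 legal replies: Ka8, Kc7, Ka7, Bxd7.
In check but a legal move exists → not checkmate.

no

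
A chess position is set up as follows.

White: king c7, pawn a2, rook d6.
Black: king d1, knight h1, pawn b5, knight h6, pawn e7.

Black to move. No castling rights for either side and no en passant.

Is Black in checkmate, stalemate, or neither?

Black to move; black king on d1.
In check: yes, from the white rook on d6.
Legal moves for Black: Ke2, Kc2, Ke1, Kc1, exd6.
Black is in check but has 5 legal moves → neither.

neither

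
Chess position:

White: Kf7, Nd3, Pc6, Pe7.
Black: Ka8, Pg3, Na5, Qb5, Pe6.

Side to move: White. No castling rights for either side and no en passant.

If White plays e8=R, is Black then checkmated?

After e8=R: black king on a8; in check: yes, from the white rook on e8.
Black has 2 legal replies: Ka7, Qb8.
In check but a legal move exists → not checkmate.

no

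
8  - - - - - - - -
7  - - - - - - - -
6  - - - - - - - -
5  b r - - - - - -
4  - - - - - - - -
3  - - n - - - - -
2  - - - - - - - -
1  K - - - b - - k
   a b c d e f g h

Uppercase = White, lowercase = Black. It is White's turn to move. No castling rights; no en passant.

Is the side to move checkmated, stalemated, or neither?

stalemate

White to move; white king on a1.
In check: no.
King squares — b1: attacked by Nc3; a2: attacked by Nc3; b2: attacked by Rb5.
Legal moves for White: none.
Not in check and no legal moves → stalemate.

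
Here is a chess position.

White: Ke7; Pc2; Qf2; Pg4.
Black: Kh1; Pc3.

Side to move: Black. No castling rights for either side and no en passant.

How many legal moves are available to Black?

0

Black to move; king on h1.
In check: no.
Legal moves: none.
Count: 0.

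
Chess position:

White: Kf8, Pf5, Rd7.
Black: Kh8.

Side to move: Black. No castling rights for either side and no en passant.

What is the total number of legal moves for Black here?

Black to move; king on h8.
In check: no.
Legal moves: none.
Count: 0.

0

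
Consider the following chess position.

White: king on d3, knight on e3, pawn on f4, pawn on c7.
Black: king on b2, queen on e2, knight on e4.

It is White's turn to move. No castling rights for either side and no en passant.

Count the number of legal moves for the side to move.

White to move; king on d3.
In check: yes, from the black queen on e2.
Legal moves: Kxe4, Kd4, Kxe2.
Count: 3.

3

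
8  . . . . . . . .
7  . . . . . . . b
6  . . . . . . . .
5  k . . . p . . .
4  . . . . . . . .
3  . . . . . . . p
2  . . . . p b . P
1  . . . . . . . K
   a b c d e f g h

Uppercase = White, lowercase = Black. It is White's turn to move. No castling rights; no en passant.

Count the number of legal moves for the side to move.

White to move; king on h1.
In check: no.
Legal moves: none.
Count: 0.

0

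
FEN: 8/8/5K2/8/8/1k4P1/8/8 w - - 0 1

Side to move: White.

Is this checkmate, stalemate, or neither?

White to move; white king on f6.
In check: no.
Legal moves for White: Kg7, Kf7, Ke7, Kg6, Ke6, Kg5, Kf5, Ke5, g4.
White has 9 legal moves and is not in check → neither.

neither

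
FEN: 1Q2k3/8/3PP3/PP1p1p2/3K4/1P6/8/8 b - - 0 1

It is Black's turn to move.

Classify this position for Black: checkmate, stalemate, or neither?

Black to move; black king on e8.
In check: yes, from the white queen on b8.
King squares — d7: attacked by Pe6; e7: attacked by Pd6; f7: attacked by Pe6; d8: attacked by Qb8; f8: attacked by Qb8.
Legal moves for Black: none.
In check with no legal moves → checkmate.

checkmate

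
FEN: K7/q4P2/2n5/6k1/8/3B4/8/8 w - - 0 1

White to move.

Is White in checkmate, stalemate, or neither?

checkmate

White to move; white king on a8.
In check: yes, from the black queen on a7.
King squares — a7: attacked by Nc6; b7: attacked by Qa7; b8: attacked by Nc6.
Legal moves for White: none.
In check with no legal moves → checkmate.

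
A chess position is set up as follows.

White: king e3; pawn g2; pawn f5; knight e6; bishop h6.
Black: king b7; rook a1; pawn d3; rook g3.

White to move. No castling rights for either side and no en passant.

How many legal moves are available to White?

White to move; king on e3.
In check: yes, from the black rook on g3.
Legal moves: Kf4, Ke4, Kd4, Kf2, Kd2.
Count: 5.

5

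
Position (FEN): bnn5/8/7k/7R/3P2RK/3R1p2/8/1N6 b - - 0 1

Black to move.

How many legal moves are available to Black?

0

Black to move; king on h6.
In check: yes, from the white rook on h5.
Legal moves: none.
Count: 0.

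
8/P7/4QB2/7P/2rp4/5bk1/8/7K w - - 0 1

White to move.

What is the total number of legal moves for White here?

1

White to move; king on h1.
In check: yes, from the black bishop on f3.
Legal moves: Kg1.
Count: 1.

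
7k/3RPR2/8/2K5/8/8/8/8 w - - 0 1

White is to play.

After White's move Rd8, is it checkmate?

After Rd8: black king on h8; in check: yes, from the white rook on d8.
King squares — g7: attacked by Rf7; h7: attacked by Rf7; g8: attacked by Rd8.
Black has no legal moves → checkmate.

yes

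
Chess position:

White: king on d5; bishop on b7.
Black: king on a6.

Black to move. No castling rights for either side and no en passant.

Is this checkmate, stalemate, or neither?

neither

Black to move; black king on a6.
In check: yes, from the white bishop on b7.
King squares — a5: available; b5: available; b6: available; a7: available; b7: available.
Legal moves for Black: Kxb7, Ka7, Kb6, Kb5, Ka5.
Black is in check but has 5 legal moves → neither.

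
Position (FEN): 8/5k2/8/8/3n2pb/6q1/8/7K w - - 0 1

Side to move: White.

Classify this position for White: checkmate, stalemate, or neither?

stalemate

White to move; white king on h1.
In check: no.
King squares — g1: attacked by Qg3; g2: attacked by Qg3; h2: attacked by Qg3.
Legal moves for White: none.
Not in check and no legal moves → stalemate.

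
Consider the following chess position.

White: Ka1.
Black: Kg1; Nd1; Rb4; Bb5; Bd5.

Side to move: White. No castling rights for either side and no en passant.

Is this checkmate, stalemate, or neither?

stalemate

White to move; white king on a1.
In check: no.
King squares — b1: attacked by Rb4; a2: attacked by Bd5; b2: attacked by Nd1.
Legal moves for White: none.
Not in check and no legal moves → stalemate.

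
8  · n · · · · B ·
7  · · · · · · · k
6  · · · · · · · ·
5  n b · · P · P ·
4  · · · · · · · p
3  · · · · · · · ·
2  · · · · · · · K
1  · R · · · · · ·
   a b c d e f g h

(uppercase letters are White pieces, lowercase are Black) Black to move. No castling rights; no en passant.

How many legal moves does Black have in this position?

4

Black to move; king on h7.
In check: yes, from the white bishop on g8.
Legal moves: Kh8, Kxg8, Kg7, Kg6.
Count: 4.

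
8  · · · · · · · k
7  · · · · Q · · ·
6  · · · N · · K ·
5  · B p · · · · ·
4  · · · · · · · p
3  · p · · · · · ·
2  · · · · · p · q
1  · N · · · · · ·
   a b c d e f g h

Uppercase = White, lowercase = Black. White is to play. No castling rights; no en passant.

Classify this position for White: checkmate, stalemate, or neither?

White to move; white king on g6.
In check: no.
Legal moves for White include: Qf8#, Qe8#, Qd8#, Qh7#, Qg7#, Qf7, Qd7, Qc7, Qb7, Qa7, Qf6+, Qe6, Qg5, Qe5+, Qxh4+, Qe4, Qe3, Qe2, ... (list truncated; more exist).
White has legal moves and is not in check → neither.

neither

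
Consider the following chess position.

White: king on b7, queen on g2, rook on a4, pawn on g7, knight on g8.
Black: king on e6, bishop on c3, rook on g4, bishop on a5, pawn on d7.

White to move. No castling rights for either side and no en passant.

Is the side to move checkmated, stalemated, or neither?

neither

White to move; white king on b7.
In check: no.
Legal moves for White include: Ne7, Nh6, Nf6, Kc8, Kb8, Ka8, Ka7, Ka6, Rxa5, Rxg4, Rf4, Re4+, Rd4, Rc4, Rb4, Ra3, Ra2, Ra1, ... (list truncated; more exist).
White has legal moves and is not in check → neither.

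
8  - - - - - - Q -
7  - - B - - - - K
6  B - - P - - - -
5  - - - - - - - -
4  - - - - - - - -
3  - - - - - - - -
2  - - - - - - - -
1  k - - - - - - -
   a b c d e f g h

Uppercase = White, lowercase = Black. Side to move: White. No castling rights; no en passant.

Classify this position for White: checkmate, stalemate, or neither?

neither

White to move; white king on h7.
In check: no.
Legal moves for White include: Qh8+, Qf8, Qe8, Qd8, Qc8, Qb8, Qa8, Qg7+, Qf7, Qg6, Qe6, Qg5, Qd5, Qg4, Qc4, Qg3, Qb3, Qg2, ... (list truncated; more exist).
White has legal moves and is not in check → neither.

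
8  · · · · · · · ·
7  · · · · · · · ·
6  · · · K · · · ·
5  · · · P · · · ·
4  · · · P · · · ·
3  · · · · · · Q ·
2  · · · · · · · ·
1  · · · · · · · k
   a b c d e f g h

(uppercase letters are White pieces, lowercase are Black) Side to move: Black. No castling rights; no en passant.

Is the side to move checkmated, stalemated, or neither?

stalemate

Black to move; black king on h1.
In check: no.
King squares — g1: attacked by Qg3; g2: attacked by Qg3; h2: attacked by Qg3.
Legal moves for Black: none.
Not in check and no legal moves → stalemate.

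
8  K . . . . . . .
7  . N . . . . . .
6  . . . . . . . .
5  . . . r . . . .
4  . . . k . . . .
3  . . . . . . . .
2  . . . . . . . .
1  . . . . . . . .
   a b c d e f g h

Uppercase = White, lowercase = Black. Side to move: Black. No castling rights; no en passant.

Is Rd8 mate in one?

no

After Rd8: white king on a8; in check: yes, from the black rook on d8.
White has 2 legal replies: Ka7, Nxd8.
In check but a legal move exists → not checkmate.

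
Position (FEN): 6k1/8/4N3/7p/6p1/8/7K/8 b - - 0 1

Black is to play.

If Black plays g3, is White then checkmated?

no

After g3: white king on h2; in check: yes, from the black pawn on g3.
White has 5 legal replies: Kh3, Kxg3, Kg2, Kh1, Kg1.
In check but a legal move exists → not checkmate.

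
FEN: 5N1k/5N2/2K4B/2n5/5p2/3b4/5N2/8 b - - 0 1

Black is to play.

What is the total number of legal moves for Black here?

1

Black to move; king on h8.
In check: yes, from the white knight on f7.
Legal moves: Kg8.
Count: 1.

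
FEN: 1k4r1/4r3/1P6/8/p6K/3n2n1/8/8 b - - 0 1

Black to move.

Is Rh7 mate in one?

After Rh7: white king on h4; in check: yes, from the black rook on h7.
King squares — g3: attacked by Rg8; h3: attacked by Rh7; g4: attacked by Rg8; g5: attacked by Rg8; h5: attacked by Ng3.
White has no legal moves → checkmate.

yes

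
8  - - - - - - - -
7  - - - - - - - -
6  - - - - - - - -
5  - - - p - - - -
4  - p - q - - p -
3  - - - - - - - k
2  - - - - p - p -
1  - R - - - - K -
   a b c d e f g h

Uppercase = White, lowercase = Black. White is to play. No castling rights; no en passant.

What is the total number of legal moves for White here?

0

White to move; king on g1.
In check: yes, from the black queen on d4.
Legal moves: none.
Count: 0.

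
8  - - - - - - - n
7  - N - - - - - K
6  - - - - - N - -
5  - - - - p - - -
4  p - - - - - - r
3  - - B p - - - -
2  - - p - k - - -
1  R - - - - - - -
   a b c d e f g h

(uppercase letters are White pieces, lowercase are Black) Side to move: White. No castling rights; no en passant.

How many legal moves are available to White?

3

White to move; king on h7.
In check: yes, from the black rook on h4.
Legal moves: Kg8, Kg7, Nh5.
Count: 3.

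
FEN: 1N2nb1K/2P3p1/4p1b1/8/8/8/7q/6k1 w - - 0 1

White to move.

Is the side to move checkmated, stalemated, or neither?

neither

White to move; white king on h8.
In check: yes, from the black queen on h2.
Legal moves for White: Kg8.
White is in check but has 1 legal move → neither.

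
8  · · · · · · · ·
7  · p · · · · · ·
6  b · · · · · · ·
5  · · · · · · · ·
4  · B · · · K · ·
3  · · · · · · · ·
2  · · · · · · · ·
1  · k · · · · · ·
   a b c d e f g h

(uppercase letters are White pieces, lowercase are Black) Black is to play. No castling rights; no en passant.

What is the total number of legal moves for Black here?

Black to move; king on b1.
In check: no.
Legal moves: Bb5, Bc4, Bd3, Be2, Bf1, Kc2, Kb2, Ka2, Kc1, Ka1, b6, b5.
Count: 12.

12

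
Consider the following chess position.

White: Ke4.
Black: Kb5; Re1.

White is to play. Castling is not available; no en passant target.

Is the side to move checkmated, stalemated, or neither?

neither

White to move; white king on e4.
In check: yes, from the black rook on e1.
King squares — d3: available; e3: attacked by Re1; f3: available; d4: available; f4: available; d5: available; e5: attacked by Re1; f5: available.
Legal moves for White: Kf5, Kd5, Kf4, Kd4, Kf3, Kd3.
White is in check but has 6 legal moves → neither.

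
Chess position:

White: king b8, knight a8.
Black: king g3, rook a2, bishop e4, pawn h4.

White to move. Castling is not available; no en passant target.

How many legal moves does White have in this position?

White to move; king on b8.
In check: no.
Legal moves: Kc8, Kc7, Nc7, Nb6.
Count: 4.

4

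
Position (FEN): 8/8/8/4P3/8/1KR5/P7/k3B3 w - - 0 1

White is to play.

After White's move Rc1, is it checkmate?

yes

After Rc1: black king on a1; in check: yes, from the white rook on c1.
King squares — b1: attacked by Rc1; a2: attacked by Kb3; b2: attacked by Kb3.
Black has no legal moves → checkmate.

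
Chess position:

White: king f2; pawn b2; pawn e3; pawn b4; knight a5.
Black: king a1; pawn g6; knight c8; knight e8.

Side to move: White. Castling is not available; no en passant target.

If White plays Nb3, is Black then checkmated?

After Nb3: black king on a1; in check: yes, from the white knight on b3.
Black has 3 legal replies: Kxb2, Ka2, Kb1.
In check but a legal move exists → not checkmate.

no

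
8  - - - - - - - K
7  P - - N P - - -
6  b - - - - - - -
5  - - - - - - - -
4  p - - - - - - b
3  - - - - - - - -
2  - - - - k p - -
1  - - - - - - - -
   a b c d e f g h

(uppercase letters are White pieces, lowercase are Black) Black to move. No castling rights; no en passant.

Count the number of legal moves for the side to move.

Black to move; king on e2.
In check: no.
Legal moves: Bc8, Bb7, Bb5, Bc4, Bd3, Bxe7, Bf6+, Bg5, Bg3, Kf3, Ke3, Kd3, Kd2, Kf1, Ke1, Kd1, a3, f1=Q, f1=R, f1=B, f1=N.
Count: 21.

21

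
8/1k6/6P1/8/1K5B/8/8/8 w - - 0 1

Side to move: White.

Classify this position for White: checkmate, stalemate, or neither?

White to move; white king on b4.
In check: no.
Legal moves for White: Bd8, Be7, Bf6, Bg5, Bg3, Bf2, Be1, Kc5, Kb5, Ka5, Kc4, Ka4, Kc3, Kb3, Ka3, g7.
White has 16 legal moves and is not in check → neither.

neither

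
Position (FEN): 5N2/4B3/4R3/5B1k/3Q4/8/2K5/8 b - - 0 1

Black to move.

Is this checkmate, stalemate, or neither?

Black to move; black king on h5.
In check: no.
King squares — g4: attacked by Qd4; h4: attacked by Qd4; g5: attacked by Be7; g6: attacked by Bf5; h6: attacked by Re6.
Legal moves for Black: none.
Not in check and no legal moves → stalemate.

stalemate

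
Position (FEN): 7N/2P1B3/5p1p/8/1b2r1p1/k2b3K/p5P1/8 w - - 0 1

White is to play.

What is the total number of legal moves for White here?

White to move; king on h3.
In check: yes, from the black pawn on g4.
Legal moves: Kh4, Kg3, Kh2.
Count: 3.

3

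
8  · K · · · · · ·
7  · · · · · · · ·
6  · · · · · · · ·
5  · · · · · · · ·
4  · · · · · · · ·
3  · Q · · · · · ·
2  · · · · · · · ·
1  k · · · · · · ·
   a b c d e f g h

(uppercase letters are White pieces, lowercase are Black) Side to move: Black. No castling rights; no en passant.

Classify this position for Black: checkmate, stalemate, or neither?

Black to move; black king on a1.
In check: no.
King squares — b1: attacked by Qb3; a2: attacked by Qb3; b2: attacked by Qb3.
Legal moves for Black: none.
Not in check and no legal moves → stalemate.

stalemate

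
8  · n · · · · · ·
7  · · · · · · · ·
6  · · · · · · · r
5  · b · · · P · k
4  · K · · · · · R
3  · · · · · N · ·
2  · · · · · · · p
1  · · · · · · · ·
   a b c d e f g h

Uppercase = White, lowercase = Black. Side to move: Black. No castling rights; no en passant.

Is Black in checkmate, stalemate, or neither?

Black to move; black king on h5.
In check: yes, from the white rook on h4.
King squares — g4: attacked by Rh4; h4: attacked by Nf3; g5: attacked by Nf3; g6: attacked by Pf5; h6: own rook.
Legal moves for Black: none.
In check with no legal moves → checkmate.

checkmate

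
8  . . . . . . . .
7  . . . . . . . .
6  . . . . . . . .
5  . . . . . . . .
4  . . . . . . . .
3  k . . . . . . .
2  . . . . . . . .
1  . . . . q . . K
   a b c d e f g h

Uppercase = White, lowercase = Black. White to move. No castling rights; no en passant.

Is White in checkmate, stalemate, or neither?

neither

White to move; white king on h1.
In check: yes, from the black queen on e1.
Legal moves for White: Kh2, Kg2.
White is in check but has 2 legal moves → neither.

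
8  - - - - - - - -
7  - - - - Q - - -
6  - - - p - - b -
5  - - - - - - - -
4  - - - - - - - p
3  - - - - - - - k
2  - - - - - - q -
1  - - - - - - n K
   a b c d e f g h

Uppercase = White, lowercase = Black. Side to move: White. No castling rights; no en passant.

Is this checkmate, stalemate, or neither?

White to move; white king on h1.
In check: yes, from the black queen on g2.
King squares — g1: attacked by Qg2; g2: attacked by Kh3; h2: attacked by Qg2.
Legal moves for White: none.
In check with no legal moves → checkmate.

checkmate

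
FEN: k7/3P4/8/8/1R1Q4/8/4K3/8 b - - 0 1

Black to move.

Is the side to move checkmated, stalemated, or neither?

stalemate

Black to move; black king on a8.
In check: no.
King squares — a7: attacked by Qd4; b7: attacked by Rb4; b8: attacked by Rb4.
Legal moves for Black: none.
Not in check and no legal moves → stalemate.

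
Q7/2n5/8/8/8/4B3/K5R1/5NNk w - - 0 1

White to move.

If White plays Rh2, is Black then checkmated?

After Rh2: black king on h1; in check: yes, from the white rook on h2 and the white queen on a8.
King squares — g1: attacked by Be3; g2: attacked by Rh2; h2: attacked by Nf1.
Black has no legal moves → checkmate.

yes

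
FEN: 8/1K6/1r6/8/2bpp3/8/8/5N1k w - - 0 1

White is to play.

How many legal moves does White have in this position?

White to move; king on b7.
In check: yes, from the black rook on b6.
Legal moves: Kc8, Ka8, Kc7, Ka7, Kxb6.
Count: 5.

5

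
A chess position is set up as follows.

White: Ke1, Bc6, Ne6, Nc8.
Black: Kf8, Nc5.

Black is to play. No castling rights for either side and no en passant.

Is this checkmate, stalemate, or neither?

Black to move; black king on f8.
In check: yes, from the white knight on e6.
King squares — e7: attacked by Nc8; f7: available; g7: attacked by Ne6; e8: attacked by Bc6; g8: available.
Legal moves for Black: Kg8, Kf7, Nxe6.
Black is in check but has 3 legal moves → neither.

neither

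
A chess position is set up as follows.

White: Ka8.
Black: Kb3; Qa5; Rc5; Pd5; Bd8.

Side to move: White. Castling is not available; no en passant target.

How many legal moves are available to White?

2

White to move; king on a8.
In check: yes, from the black queen on a5.
Legal moves: Kb8, Kb7.
Count: 2.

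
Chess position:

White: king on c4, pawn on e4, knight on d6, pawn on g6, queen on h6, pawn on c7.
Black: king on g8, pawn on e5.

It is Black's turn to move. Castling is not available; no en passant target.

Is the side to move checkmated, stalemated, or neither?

stalemate

Black to move; black king on g8.
In check: no.
King squares — f7: attacked by Nd6; g7: attacked by Qh6; h7: attacked by Pg6; f8: attacked by Qh6; h8: attacked by Qh6.
Legal moves for Black: none.
Not in check and no legal moves → stalemate.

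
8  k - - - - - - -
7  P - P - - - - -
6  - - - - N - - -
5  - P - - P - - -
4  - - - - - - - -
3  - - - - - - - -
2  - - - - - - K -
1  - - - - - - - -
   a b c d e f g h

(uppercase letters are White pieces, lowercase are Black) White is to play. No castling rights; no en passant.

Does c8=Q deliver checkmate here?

no

After c8=Q: black king on a8; in check: yes, from the white queen on c8.
Black has 1 legal reply: Kxa7.
In check but a legal move exists → not checkmate.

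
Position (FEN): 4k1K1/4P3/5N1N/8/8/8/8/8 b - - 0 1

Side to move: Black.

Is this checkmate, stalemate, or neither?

Black to move; black king on e8.
In check: yes, from the white knight on f6.
King squares — d7: attacked by Nf6; e7: available; f7: attacked by Nh6; d8: attacked by Pe7; f8: attacked by Pe7.
Legal moves for Black: Kxe7.
Black is in check but has 1 legal move → neither.

neither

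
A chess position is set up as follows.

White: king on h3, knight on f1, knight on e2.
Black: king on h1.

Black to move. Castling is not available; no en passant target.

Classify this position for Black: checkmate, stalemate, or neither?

Black to move; black king on h1.
In check: no.
King squares — g1: attacked by Ne2; g2: attacked by Kh3; h2: attacked by Nf1.
Legal moves for Black: none.
Not in check and no legal moves → stalemate.

stalemate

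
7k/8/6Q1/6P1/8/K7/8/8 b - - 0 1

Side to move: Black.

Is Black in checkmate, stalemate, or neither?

stalemate

Black to move; black king on h8.
In check: no.
King squares — g7: attacked by Qg6; h7: attacked by Qg6; g8: attacked by Qg6.
Legal moves for Black: none.
Not in check and no legal moves → stalemate.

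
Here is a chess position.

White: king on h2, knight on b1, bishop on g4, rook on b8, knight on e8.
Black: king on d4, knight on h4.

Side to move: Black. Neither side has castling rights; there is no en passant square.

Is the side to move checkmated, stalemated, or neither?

neither

Black to move; black king on d4.
In check: no.
Legal moves for Black: Ng6, Nf5, Nf3+, Ng2, Ke5, Kd5, Kc5, Ke4, Kc4, Ke3, Kd3.
Black has 11 legal moves and is not in check → neither.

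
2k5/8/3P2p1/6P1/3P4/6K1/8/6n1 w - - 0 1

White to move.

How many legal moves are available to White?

White to move; king on g3.
In check: no.
Legal moves: Kh4, Kg4, Kf4, Kh2, Kg2, Kf2, d7+, d5.
Count: 8.

8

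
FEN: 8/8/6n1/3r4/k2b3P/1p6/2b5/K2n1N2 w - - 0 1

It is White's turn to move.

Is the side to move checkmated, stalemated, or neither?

White to move; white king on a1.
In check: yes, from the black bishop on d4.
King squares — b1: attacked by Bc2; a2: attacked by Pb3; b2: attacked by Nd1.
Legal moves for White: none.
In check with no legal moves → checkmate.

checkmate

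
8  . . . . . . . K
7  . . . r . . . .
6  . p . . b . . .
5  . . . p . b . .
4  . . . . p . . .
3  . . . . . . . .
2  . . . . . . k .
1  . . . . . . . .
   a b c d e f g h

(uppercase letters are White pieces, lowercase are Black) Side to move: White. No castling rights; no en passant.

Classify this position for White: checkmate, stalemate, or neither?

stalemate

White to move; white king on h8.
In check: no.
King squares — g7: attacked by Rd7; h7: attacked by Bf5; g8: attacked by Be6.
Legal moves for White: none.
Not in check and no legal moves → stalemate.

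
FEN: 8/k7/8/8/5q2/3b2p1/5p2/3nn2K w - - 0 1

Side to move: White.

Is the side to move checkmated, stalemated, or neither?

White to move; white king on h1.
In check: no.
King squares — g1: attacked by Pf2; g2: attacked by Ne1; h2: attacked by Pg3.
Legal moves for White: none.
Not in check and no legal moves → stalemate.

stalemate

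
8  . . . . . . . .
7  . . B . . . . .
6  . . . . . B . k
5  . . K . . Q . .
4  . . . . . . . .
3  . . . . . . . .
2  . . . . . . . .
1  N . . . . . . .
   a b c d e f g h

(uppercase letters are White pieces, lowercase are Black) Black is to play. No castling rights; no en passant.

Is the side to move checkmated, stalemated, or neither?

Black to move; black king on h6.
In check: no.
King squares — g5: attacked by Qf5; h5: attacked by Qf5; g6: attacked by Qf5; g7: attacked by Bf6; h7: attacked by Qf5.
Legal moves for Black: none.
Not in check and no legal moves → stalemate.

stalemate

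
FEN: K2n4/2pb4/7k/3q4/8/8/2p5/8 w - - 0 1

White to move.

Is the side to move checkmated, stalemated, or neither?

White to move; white king on a8.
In check: yes, from the black queen on d5.
Legal moves for White: Kb8, Ka7.
White is in check but has 2 legal moves → neither.

neither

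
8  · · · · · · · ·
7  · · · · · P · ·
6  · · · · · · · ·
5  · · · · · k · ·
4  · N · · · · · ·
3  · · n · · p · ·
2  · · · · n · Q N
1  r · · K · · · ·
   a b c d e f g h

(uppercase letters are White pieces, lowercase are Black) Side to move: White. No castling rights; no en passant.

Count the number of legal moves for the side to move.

2

White to move; king on d1.
In check: yes, from the black rook on a1 and the black knight on c3.
Legal moves: Kd2, Kc2.
Count: 2.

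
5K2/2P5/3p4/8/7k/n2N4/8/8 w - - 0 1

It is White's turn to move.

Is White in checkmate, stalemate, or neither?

White to move; white king on f8.
In check: no.
Legal moves for White: Kg8, Ke8, Kg7, Kf7, Ke7, Ne5, Nc5, Nf4, Nb4, Nf2, Nb2, Ne1, Nc1, c8=Q, c8=R, c8=B, c8=N.
White has 17 legal moves and is not in check → neither.

neither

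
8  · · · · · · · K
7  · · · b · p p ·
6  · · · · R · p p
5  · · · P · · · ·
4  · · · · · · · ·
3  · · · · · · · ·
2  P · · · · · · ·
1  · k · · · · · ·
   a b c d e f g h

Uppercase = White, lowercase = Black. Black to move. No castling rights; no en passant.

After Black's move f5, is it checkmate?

After f5: white king on h8; in check: no.
White is not in check, so this cannot be checkmate.

no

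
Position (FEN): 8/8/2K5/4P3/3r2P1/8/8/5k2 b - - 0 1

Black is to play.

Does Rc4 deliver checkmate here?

no

After Rc4: white king on c6; in check: yes, from the black rook on c4.
White has 6 legal replies: Kd7, Kb7, Kd6, Kb6, Kd5, Kb5.
In check but a legal move exists → not checkmate.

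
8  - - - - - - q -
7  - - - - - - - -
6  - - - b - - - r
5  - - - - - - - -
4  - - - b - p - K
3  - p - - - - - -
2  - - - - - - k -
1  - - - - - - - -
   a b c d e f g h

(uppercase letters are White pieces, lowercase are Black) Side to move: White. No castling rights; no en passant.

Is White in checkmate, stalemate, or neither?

White to move; white king on h4.
In check: yes, from the black rook on h6.
King squares — g3: attacked by Kg2; h3: attacked by Kg2; g4: attacked by Qg8; g5: attacked by Qg8; h5: attacked by Rh6.
Legal moves for White: none.
In check with no legal moves → checkmate.

checkmate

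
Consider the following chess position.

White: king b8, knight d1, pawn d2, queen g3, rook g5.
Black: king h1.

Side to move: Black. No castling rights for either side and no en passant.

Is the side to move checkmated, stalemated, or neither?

Black to move; black king on h1.
In check: no.
King squares — g1: attacked by Qg3; g2: attacked by Qg3; h2: attacked by Qg3.
Legal moves for Black: none.
Not in check and no legal moves → stalemate.

stalemate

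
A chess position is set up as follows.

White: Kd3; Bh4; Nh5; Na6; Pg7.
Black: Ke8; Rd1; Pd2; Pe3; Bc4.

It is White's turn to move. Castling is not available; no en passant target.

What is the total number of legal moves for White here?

6

White to move; king on d3.
In check: yes, from the black bishop on c4.
Legal moves: Ke4, Kd4, Kxc4, Kxe3, Kc3, Kc2.
Count: 6.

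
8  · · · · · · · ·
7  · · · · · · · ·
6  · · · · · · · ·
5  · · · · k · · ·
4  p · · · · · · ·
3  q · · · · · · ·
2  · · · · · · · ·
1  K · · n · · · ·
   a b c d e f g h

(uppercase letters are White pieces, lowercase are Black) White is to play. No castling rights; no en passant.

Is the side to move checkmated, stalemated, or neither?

White to move; white king on a1.
In check: yes, from the black queen on a3.
Legal moves for White: Kb1.
White is in check but has 1 legal move → neither.

neither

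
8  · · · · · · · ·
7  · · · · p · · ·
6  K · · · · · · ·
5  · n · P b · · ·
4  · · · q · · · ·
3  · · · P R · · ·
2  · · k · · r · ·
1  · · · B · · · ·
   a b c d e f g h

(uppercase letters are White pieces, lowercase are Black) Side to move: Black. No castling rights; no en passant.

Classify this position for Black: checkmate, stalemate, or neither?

neither

Black to move; black king on c2.
In check: yes, from the white bishop on d1.
Legal moves for Black: Kc3, Kd2, Kb2, Kxd1, Kc1, Kb1.
Black is in check but has 6 legal moves → neither.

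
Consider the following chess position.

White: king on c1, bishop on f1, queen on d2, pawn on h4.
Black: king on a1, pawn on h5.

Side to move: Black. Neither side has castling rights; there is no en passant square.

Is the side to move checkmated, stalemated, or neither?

Black to move; black king on a1.
In check: no.
King squares — b1: attacked by Kc1; a2: attacked by Qd2; b2: attacked by Kc1.
Legal moves for Black: none.
Not in check and no legal moves → stalemate.

stalemate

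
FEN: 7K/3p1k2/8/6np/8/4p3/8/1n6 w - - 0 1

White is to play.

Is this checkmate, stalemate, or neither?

stalemate

White to move; white king on h8.
In check: no.
King squares — g7: attacked by Kf7; h7: attacked by Ng5; g8: attacked by Kf7.
Legal moves for White: none.
Not in check and no legal moves → stalemate.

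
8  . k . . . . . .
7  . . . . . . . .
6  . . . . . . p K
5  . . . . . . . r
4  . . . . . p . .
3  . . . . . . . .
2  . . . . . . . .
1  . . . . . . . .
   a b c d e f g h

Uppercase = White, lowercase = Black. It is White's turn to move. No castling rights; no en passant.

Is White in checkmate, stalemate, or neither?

neither

White to move; white king on h6.
In check: yes, from the black rook on h5.
King squares — g5: attacked by Rh5; h5: attacked by Pg6; g6: available; g7: available; h7: attacked by Rh5.
Legal moves for White: Kg7, Kxg6.
White is in check but has 2 legal moves → neither.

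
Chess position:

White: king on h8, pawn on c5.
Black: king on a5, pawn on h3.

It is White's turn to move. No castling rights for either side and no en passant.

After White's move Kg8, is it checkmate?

After Kg8: black king on a5; in check: no.
Black is not in check, so this cannot be checkmate.

no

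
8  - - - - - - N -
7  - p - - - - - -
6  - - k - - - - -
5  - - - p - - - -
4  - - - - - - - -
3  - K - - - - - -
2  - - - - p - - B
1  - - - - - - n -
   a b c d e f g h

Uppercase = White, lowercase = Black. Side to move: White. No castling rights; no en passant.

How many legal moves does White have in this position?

17

White to move; king on b3.
In check: no.
Legal moves: Ne7+, Nh6, Nf6, Kb4, Ka4, Kc3, Ka3, Kc2, Kb2, Ka2, Bb8, Bc7, Bd6, Be5, Bf4, Bg3, Bxg1.
Count: 17.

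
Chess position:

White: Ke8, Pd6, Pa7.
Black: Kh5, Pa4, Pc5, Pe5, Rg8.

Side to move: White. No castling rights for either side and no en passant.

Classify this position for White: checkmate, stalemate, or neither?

neither

White to move; white king on e8.
In check: yes, from the black rook on g8.
King squares — d7: available; e7: available; f7: available; d8: attacked by Rg8; f8: attacked by Rg8.
Legal moves for White: Kf7, Ke7, Kd7.
White is in check but has 3 legal moves → neither.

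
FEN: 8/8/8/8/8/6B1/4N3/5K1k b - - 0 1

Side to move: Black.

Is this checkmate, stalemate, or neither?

stalemate

Black to move; black king on h1.
In check: no.
King squares — g1: attacked by Kf1; g2: attacked by Kf1; h2: attacked by Bg3.
Legal moves for Black: none.
Not in check and no legal moves → stalemate.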